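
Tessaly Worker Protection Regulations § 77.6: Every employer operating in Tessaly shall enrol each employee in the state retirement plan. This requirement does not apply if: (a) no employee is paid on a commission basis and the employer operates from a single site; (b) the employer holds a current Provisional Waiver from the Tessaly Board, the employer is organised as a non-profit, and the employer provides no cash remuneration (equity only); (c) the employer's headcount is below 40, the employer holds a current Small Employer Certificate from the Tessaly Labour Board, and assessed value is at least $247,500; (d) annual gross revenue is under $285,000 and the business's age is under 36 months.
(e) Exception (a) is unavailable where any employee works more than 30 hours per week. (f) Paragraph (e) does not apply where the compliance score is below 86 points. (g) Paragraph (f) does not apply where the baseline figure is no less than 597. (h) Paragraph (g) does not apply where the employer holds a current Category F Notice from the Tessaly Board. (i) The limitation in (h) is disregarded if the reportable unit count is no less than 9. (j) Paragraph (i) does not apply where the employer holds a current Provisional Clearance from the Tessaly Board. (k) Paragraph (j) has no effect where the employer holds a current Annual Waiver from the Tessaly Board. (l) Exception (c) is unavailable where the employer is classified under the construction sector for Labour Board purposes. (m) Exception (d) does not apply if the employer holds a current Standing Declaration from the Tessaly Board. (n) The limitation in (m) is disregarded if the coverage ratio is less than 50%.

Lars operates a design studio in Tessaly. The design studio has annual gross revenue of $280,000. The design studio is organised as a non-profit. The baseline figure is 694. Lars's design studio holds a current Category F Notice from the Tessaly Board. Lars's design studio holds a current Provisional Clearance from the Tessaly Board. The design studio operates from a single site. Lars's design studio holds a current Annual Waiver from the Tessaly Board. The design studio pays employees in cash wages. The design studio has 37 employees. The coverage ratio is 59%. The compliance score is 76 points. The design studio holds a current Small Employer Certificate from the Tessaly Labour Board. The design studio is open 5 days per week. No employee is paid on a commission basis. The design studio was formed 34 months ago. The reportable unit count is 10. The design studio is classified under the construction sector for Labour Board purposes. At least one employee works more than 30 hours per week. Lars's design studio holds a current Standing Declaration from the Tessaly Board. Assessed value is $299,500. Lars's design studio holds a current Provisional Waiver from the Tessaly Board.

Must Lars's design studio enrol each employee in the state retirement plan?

Yes — Lars's design studio must enrol each employee in the state retirement plan.

Exception (a): no employee is paid on commission; the employer operates from a single site — every condition holds. But applying paragraphs (e)–(k): (e) operates against (a): at least one employee exceeds 30 hours/week. (f) is triggered (the compliance score is 76 points, below the 86 points limit), but is overridden by (g): (g) operates against (f): the baseline figure is 694, meeting the 597 threshold. (h) would limit (g) — a current Category F Notice is held — but (i) sets (h) aside: (i) is triggered — the reportable unit count is 10, meeting the 9 threshold. (j) is engaged (a current Provisional Clearance is held), but is displaced by (k): (k) operates against (j): a current Annual Waiver is held. Exception (a) does not apply.
Exception (b) does not apply: employees are paid cash wages.
Exception (c) is satisfied on its face — the employer's headcount is 37, below the 40 limit; a current Small Employer Certificate is held; assessed value is $299,500, meeting the $247,500 threshold. Turning to paragraph (l): (l) applies — the design studio is classified under the construction sector. So (c) is unavailable.
Exception (d) is satisfied on its face — annual gross revenue is $280,000, under the $285,000 limit; the business's age is 34 months, under the 36 months limit. But applying paragraphs (m)–(n): (m) operates against (d): a current Standing Declaration is held. (n), which would lift (m), is not engaged — the coverage ratio is 59%, not less than 50%. So (d) is unavailable.
No exception displaces § 77.6.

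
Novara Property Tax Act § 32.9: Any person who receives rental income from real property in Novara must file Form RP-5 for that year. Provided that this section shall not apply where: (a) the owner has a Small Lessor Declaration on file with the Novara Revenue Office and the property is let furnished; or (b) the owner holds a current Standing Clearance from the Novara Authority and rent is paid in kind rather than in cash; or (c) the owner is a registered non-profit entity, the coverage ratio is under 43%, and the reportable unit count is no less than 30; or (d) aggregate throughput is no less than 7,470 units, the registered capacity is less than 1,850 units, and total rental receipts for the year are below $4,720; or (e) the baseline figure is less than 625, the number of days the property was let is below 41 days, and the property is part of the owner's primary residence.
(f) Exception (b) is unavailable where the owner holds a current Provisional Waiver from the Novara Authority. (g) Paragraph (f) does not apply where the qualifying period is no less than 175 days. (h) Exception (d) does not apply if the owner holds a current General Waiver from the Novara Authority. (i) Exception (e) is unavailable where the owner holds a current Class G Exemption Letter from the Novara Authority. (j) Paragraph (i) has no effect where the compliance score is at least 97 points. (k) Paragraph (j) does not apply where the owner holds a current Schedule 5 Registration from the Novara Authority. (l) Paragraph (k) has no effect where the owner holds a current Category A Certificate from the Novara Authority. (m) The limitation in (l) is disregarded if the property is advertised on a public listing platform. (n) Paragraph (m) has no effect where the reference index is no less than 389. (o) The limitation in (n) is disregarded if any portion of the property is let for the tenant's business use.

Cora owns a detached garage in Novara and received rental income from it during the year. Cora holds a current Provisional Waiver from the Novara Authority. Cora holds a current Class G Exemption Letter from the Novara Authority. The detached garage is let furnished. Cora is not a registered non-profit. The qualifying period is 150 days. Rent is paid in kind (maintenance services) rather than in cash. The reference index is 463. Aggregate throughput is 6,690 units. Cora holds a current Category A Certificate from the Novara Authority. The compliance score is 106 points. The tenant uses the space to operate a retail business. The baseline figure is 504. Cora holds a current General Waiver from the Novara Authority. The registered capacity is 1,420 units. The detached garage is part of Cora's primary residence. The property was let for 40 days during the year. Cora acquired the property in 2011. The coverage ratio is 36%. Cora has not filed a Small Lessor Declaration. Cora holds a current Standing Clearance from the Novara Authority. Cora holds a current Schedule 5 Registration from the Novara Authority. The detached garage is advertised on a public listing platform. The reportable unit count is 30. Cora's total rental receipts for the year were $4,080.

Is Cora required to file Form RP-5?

Exception (a) requires that the owner has a Small Lessor Declaration on file with the Novara Revenue Office; but no Small Lessor Declaration is on file, so (a) is unavailable.
Exception (b)'s conditions are all satisfied: a current Standing Clearance is held; rent is paid in kind. But applying paragraphs (f)–(g): (f) operates against (b): a current Provisional Waiver is held. (g) is not engaged (the qualifying period is 150 days, short of 175 days), so (f) stands. (b) is therefore removed.
Exception (c) does not apply: Cora is not a registered non-profit.
Exception (d) does not apply: aggregate throughput is 6,690 units, short of 7,470 units.
Exception (e): the baseline figure is 504, less than the 625 limit; the number of days the property was let is 40 days, below the 41 days limit; the detached garage is part of the primary residence — every condition holds. However, paragraphs (i)–(o) must be considered: (i) operates — a current Class G Exemption Letter is held. (j) would limit (i) — the compliance score is 106 points, meeting the 97 points threshold — but (k) sets (j) aside: (k) operates against (j): a current Schedule 5 Registration is held. (l) applies (a current Category A Certificate is held), but is set aside by (m): (m) operates — the property is publicly advertised. (n) would limit (m) — the reference index is 463, meeting the 389 threshold — but (o) sets (n) aside: (o) operates against (n): the space is let for business use. So (e) is unavailable.
No exception displaces § 32.9.

Yes — Cora must file Form RP-5.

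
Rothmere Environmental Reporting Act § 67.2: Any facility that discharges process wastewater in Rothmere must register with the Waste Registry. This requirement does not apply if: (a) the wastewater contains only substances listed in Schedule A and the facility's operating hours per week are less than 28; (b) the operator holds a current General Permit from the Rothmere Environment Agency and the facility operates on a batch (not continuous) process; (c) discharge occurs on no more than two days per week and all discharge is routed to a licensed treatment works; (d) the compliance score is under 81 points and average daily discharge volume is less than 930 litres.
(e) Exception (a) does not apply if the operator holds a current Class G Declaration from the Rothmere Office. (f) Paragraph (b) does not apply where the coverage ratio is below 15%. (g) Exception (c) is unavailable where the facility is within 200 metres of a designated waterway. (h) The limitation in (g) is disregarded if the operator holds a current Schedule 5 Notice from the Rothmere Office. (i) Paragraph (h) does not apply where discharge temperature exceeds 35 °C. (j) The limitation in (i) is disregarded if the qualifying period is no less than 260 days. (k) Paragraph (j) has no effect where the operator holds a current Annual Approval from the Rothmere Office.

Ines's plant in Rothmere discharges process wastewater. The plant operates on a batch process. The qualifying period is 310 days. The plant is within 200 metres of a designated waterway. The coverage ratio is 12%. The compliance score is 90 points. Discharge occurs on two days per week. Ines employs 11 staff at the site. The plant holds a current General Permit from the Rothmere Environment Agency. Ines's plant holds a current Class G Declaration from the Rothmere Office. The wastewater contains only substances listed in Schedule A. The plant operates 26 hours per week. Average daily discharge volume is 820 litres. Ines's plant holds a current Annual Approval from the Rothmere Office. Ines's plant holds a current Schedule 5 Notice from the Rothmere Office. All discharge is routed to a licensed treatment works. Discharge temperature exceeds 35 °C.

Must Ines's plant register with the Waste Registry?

Yes — Ines's plant must register with the Waste Registry.

Exception (a): the wastewater is Schedule-A-only; the facility's operating hours per week are 26, less than the 28 limit — every condition holds. But: (e) is triggered — a current Class G Declaration is held. (a) is therefore removed.
Exception (b)'s conditions are all satisfied: a current General Permit is held; the facility operates on a batch process. However, paragraph (f) must be considered: (f) operates — the coverage ratio is 12%, below the 15% limit. Exception (b) does not apply.
Exception (c)'s conditions are all satisfied: discharge occurs on no more than two days per week; discharge is routed to a licensed treatment works. However, paragraphs (g)–(k) must be considered: (g) is engaged — the plant is within 200 m of a designated waterway. (h) applies (a current Schedule 5 Notice is held), but is itself disapplied by (i): (i) operates — discharge temperature exceeds 35 °C. (j) applies (the qualifying period is 310 days, meeting the 260 days threshold), but is set aside by (k): (k) operates against (j): a current Annual Approval is held. So (c) is unavailable.
Exception (d) requires that the compliance score is under 81 points; but the compliance score is 90 points, not under 81 points, so (d) is unavailable.
Every exception is unavailable, so the rule governs.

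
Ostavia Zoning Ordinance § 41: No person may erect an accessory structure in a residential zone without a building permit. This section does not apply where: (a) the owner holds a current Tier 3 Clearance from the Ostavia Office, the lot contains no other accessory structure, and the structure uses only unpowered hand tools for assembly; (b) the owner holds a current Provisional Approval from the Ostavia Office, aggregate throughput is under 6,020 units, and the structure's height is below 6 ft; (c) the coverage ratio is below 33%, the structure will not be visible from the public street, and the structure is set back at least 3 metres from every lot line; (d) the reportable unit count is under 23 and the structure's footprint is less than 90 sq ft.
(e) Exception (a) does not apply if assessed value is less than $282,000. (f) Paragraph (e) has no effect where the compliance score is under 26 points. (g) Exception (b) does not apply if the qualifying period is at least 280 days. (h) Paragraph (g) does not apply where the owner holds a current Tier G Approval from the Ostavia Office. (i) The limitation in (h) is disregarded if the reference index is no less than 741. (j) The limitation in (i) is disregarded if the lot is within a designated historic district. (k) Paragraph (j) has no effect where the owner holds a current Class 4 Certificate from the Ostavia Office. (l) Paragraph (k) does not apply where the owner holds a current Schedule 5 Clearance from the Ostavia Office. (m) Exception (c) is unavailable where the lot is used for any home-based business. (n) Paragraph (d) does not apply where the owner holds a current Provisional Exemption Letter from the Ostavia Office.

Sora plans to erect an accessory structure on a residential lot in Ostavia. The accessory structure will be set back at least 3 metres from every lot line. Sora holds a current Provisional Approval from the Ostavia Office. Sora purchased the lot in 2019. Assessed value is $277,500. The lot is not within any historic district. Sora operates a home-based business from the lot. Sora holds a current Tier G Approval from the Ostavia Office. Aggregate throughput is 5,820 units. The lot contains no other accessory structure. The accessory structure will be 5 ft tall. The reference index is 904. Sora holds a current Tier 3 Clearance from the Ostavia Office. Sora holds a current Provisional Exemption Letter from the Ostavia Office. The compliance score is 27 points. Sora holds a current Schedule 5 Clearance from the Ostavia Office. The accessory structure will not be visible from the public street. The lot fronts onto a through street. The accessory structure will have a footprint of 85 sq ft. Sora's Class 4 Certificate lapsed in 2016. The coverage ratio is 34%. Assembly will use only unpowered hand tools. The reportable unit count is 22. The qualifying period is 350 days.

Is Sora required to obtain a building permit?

Yes — Sora must obtain a building permit.

All of (a)'s requirements are met (a current Tier 3 Clearance is held; the lot has no other accessory structure; assembly uses only hand tools). But applying paragraphs (e)–(f): (e) operates — assessed value is $277,500, less than the $282,000 limit. (f) is not engaged (the compliance score is 27 points, not under 26 points), so (e) stands. So (a) is unavailable.
Exception (b): a current Provisional Approval is held; aggregate throughput is 5,820 units, under the 6,020 units limit; the structure's height is 5 ft, below the 6 ft limit — every condition holds. But applying paragraphs (g)–(l): (g) is triggered — the qualifying period is 350 days, meeting the 280 days threshold. (h) would limit (g) — a current Tier G Approval is held — but (i) sets (h) aside: (i) applies — the reference index is 904, meeting the 741 threshold. (j), which would lift (i), is inapplicable — the lot is not in a historic district. Exception (b) does not apply.
Exception (c) requires that the coverage ratio is below 33%; but the coverage ratio is 34%, not below 33%, so (c) is unavailable.
Exception (d) is satisfied on its face — the reportable unit count is 22, under the 23 limit; the structure's footprint is 85 sq ft, less than the 90 sq ft limit. But: (n) operates against (d): a current Provisional Exemption Letter is held. (d) is therefore removed.
No exception is made out. Sora falls within the general rule.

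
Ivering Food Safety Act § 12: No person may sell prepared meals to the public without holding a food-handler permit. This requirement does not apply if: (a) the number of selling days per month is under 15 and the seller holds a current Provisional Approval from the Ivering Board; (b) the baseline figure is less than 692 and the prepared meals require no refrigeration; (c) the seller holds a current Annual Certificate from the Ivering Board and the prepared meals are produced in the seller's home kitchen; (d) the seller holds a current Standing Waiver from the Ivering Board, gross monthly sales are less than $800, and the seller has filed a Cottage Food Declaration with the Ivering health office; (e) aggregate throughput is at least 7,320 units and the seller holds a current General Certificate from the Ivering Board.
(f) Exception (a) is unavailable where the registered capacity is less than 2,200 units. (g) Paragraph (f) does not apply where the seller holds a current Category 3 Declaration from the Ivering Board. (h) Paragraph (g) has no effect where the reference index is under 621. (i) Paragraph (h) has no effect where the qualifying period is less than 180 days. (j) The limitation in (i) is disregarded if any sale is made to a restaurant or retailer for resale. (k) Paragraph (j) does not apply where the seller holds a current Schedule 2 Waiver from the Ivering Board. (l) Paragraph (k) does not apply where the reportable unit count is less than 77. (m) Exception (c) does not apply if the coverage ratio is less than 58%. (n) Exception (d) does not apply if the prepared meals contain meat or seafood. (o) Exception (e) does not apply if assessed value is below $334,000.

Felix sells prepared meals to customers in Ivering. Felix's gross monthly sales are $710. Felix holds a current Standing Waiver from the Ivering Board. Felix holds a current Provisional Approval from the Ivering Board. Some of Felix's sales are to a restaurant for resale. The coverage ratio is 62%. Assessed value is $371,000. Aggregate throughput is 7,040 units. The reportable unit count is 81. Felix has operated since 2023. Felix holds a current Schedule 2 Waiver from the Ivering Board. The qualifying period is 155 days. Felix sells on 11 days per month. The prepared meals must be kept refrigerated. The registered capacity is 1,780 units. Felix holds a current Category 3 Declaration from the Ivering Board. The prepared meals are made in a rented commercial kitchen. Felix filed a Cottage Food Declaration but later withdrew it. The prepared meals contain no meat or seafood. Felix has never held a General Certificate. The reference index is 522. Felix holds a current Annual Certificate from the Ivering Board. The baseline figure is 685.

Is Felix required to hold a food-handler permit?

Exception (a) is satisfied on its face — the number of selling days per month is 11, under the 15 limit; a current Provisional Approval is held. Under paragraphs (f)–(l): (f) is triggered (the registered capacity is 1,780 units, less than the 2,200 units limit), but yields to (g): (g) applies — a current Category 3 Declaration is held. (h) would limit (g) — the reference index is 522, under the 621 limit — but (i) sets (h) aside: (i) operates — the qualifying period is 155 days, less than the 180 days limit. (j) would limit (i) — some sales are to a restaurant for resale — but (k) sets (j) aside: (k) operates against (j): a current Schedule 2 Waiver is held. (l) is not engaged (the reportable unit count is 81, not less than 77), so (k) stands. Exception (a) stands.
Exception (b) requires that the prepared meals require no refrigeration; but the prepared meals require refrigeration, so (b) is unavailable.
Exception (c) requires that the prepared meals are produced in the seller's home kitchen; but the prepared meals are made in a commercial kitchen, not a home kitchen, so (c) is unavailable.
Exception (d) does not apply: the Cottage Food Declaration was withdrawn.
Exception (e) does not apply: aggregate throughput is 7,040 units, short of 7,320 units.

No — exception (a) applies; Felix is not required to hold a food-handler permit.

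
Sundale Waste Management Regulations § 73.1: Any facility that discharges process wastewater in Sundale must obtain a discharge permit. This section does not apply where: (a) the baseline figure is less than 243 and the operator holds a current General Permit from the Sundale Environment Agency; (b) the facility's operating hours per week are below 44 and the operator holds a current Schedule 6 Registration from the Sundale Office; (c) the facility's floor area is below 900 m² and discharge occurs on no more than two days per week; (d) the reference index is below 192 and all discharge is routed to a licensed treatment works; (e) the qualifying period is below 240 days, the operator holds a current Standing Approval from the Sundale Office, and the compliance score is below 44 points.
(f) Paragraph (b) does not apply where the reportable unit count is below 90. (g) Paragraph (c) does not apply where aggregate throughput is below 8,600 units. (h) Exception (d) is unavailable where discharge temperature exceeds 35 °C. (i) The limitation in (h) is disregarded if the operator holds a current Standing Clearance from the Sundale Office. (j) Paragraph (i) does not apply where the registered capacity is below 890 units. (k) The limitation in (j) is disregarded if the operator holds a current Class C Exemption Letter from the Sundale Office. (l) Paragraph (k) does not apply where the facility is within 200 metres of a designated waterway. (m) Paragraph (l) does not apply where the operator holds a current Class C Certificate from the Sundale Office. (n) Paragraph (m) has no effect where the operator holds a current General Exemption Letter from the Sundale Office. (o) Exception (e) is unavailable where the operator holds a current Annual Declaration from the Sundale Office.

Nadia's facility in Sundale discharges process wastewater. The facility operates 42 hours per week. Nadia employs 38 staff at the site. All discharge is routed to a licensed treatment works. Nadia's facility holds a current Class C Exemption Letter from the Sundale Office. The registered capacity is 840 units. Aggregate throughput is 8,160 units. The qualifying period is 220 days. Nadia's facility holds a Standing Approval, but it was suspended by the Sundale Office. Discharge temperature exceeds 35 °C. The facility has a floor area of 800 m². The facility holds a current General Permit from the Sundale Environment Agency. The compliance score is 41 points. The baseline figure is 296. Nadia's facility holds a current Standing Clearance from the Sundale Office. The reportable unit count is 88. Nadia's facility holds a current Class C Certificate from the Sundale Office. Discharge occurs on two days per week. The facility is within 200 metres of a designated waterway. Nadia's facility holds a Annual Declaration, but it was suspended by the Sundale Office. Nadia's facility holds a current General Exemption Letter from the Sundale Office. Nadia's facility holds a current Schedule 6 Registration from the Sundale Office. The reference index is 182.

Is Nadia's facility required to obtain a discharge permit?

Yes — Nadia's facility must obtain a discharge permit.

Exception (a) requires that the baseline figure is less than 243; but the baseline figure is 296, not less than 243, so (a) is unavailable.
Exception (b) is satisfied on its face — the facility's operating hours per week are 42, below the 44 limit; a current Schedule 6 Registration is held. But: (f) operates against (b): the reportable unit count is 88, below the 90 limit. (b) is therefore removed.
Exception (c)'s conditions are all satisfied: the facility's floor area is 800 m², below the 900 m² limit; discharge occurs on no more than two days per week. But: (g) applies — aggregate throughput is 8,160 units, below the 8,600 units limit. So (c) is unavailable.
Exception (d) is satisfied on its face — the reference index is 182, below the 192 limit; discharge is routed to a licensed treatment works. However, paragraphs (h)–(n) must be considered: (h) operates against (d): discharge temperature exceeds 35 °C. (i) operates (a current Standing Clearance is held), but is displaced by (j): (j) operates against (i): the registered capacity is 840 units, below the 890 units limit. (k) would limit (j) — a current Class C Exemption Letter is held — but (l) sets (k) aside: (l) operates against (k): the facility is within 200 m of a designated waterway. (m) is engaged (a current Class C Certificate is held), but is set aside by (n): (n) operates against (m): a current General Exemption Letter is held. (d) is therefore removed.
Exception (e) requires that the operator holds a current Standing Approval from the Sundale Office; but there is no Standing Approval in force, so (e) is unavailable.
No exception displaces § 73.1.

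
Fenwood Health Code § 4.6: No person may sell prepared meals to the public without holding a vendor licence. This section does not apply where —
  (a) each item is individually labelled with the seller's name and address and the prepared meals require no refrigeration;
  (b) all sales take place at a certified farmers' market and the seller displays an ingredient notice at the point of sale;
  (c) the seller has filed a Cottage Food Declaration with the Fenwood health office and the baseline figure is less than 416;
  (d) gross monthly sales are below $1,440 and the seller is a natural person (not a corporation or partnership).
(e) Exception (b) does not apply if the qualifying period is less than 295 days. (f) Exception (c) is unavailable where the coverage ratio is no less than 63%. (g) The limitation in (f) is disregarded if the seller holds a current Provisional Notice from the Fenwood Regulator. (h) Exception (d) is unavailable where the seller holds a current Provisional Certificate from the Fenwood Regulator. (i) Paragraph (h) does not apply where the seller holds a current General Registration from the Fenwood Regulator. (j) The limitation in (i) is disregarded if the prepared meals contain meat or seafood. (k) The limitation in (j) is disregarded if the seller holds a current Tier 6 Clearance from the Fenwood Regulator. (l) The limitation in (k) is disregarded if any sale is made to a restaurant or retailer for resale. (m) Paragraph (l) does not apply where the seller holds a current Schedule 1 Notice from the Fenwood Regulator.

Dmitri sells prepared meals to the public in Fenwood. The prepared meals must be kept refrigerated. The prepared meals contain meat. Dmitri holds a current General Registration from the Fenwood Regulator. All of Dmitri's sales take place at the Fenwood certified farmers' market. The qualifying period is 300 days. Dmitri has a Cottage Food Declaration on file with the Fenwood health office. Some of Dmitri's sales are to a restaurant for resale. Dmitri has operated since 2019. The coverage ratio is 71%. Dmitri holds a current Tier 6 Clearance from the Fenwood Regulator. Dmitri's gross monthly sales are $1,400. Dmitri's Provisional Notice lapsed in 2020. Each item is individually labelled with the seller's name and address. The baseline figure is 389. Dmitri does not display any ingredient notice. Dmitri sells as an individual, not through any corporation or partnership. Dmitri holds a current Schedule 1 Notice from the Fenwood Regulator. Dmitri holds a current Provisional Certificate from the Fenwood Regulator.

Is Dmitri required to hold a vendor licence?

No — exception (d) applies; Dmitri is not required to hold a vendor licence.

Exception (a) does not apply: the prepared meals require refrigeration.
Exception (b) requires that the seller displays an ingredient notice at the point of sale; but no ingredient notice is displayed, so (b) is unavailable.
Exception (c): a Cottage Food Declaration is on file; the baseline figure is 389, less than the 416 limit — every condition holds. But applying paragraphs (f)–(g): (f) is triggered — the coverage ratio is 71%, meeting the 63% threshold. (g) does not operate here (no current Provisional Notice is held), so (f) stands. Exception (c) does not apply.
All of (d)'s requirements are met (gross monthly sales are $1,400, below the $1,440 limit; the seller is a natural person). Under paragraphs (h)–(m): (h) would limit (d) — a current Provisional Certificate is held — but (i) sets (h) aside: (i) operates against (h): a current General Registration is held. (j) is triggered (the prepared meals contain meat), but yields to (k): (k) operates against (j): a current Tier 6 Clearance is held. (l) applies (some sales are to a restaurant for resale), but yields to (m): (m) is triggered — a current Schedule 1 Notice is held. Exception (d) stands.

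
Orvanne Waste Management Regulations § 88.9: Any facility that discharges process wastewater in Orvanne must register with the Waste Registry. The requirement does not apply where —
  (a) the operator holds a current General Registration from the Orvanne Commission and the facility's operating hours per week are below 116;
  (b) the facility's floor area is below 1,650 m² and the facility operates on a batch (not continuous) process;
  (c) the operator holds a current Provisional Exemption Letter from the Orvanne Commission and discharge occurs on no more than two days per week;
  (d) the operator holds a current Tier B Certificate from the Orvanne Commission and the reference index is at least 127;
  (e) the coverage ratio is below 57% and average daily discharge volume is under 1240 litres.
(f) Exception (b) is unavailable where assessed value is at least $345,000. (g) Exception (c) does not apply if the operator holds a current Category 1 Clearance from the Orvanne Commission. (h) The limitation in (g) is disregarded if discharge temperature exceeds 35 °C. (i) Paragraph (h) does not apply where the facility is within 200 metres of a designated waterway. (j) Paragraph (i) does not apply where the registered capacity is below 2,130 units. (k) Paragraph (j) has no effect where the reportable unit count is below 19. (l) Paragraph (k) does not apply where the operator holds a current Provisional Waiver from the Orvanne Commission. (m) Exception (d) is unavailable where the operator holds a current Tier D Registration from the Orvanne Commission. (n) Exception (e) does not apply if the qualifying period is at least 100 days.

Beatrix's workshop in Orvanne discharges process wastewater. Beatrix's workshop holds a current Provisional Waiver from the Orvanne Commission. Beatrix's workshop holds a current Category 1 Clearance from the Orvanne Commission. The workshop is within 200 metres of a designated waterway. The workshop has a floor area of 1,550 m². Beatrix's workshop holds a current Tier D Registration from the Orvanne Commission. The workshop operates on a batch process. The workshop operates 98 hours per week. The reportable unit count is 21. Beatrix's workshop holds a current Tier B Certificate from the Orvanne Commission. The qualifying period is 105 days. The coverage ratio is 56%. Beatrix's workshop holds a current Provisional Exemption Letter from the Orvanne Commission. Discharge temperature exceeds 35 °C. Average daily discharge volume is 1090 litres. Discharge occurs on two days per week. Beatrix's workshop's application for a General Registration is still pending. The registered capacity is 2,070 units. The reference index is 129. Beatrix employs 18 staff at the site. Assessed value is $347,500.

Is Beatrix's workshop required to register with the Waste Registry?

Exception (a) requires that the operator holds a current General Registration from the Orvanne Commission; but there is no General Registration in force, so (a) is unavailable.
All of (b)'s requirements are met (the facility's floor area is 1,550 m², below the 1,650 m² limit; the facility operates on a batch process). Turning to paragraph (f): (f) operates against (b): assessed value is $347,500, meeting the $345,000 threshold. So (b) is unavailable.
Exception (c): a current Provisional Exemption Letter is held; discharge occurs on no more than two days per week — every condition holds. Considering the limiting provisions: (g) would limit (c) — a current Category 1 Clearance is held — but (h) sets (g) aside: (h) operates — discharge temperature exceeds 35 °C. (i) is triggered (the workshop is within 200 m of a designated waterway), but yields to (j): (j) operates — the registered capacity is 2,070 units, below the 2,130 units limit. (k) is not engaged (the reportable unit count is 21, not below 19), so (j) stands. (c) remains available.
Exception (d): a current Tier B Certificate is held; the reference index is 129, meeting the 127 threshold — every condition holds. But applying paragraph (m): (m) is triggered — a current Tier D Registration is held. (d) is therefore removed.
Exception (e)'s conditions are all satisfied: the coverage ratio is 56%, below the 57% limit; average daily discharge volume is 1090 litres, under the 1240 litres limit. Turning to paragraph (n): (n) operates against (e): the qualifying period is 105 days, meeting the 100 days threshold. Exception (e) does not apply.

No — exception (c) applies; Beatrix's workshop is not required to register with the Waste Registry.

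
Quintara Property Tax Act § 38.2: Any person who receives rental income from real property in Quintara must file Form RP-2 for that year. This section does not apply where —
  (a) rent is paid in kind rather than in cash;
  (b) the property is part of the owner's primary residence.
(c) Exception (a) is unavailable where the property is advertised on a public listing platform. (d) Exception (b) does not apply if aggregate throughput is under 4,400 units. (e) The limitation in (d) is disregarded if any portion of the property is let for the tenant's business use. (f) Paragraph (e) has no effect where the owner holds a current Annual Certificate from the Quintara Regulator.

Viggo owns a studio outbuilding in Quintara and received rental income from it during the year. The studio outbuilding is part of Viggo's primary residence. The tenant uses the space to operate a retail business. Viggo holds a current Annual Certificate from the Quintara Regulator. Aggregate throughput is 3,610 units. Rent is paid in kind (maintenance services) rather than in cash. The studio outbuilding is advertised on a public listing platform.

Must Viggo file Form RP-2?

All of (a)'s requirements are met (rent is paid in kind). Turning to paragraph (c): (c) operates against (a): the property is publicly advertised. (a) is therefore removed.
Exception (b)'s conditions are all satisfied: the studio outbuilding is part of the primary residence. But: (d) operates against (b): aggregate throughput is 3,610 units, under the 4,400 units limit. (e) would limit (d) — the space is let for business use — but (f) sets (e) aside: (f) is triggered — a current Annual Certificate is held. So (b) is unavailable.
No exception applies. The general rule governs.

Yes — Viggo must file Form RP-2.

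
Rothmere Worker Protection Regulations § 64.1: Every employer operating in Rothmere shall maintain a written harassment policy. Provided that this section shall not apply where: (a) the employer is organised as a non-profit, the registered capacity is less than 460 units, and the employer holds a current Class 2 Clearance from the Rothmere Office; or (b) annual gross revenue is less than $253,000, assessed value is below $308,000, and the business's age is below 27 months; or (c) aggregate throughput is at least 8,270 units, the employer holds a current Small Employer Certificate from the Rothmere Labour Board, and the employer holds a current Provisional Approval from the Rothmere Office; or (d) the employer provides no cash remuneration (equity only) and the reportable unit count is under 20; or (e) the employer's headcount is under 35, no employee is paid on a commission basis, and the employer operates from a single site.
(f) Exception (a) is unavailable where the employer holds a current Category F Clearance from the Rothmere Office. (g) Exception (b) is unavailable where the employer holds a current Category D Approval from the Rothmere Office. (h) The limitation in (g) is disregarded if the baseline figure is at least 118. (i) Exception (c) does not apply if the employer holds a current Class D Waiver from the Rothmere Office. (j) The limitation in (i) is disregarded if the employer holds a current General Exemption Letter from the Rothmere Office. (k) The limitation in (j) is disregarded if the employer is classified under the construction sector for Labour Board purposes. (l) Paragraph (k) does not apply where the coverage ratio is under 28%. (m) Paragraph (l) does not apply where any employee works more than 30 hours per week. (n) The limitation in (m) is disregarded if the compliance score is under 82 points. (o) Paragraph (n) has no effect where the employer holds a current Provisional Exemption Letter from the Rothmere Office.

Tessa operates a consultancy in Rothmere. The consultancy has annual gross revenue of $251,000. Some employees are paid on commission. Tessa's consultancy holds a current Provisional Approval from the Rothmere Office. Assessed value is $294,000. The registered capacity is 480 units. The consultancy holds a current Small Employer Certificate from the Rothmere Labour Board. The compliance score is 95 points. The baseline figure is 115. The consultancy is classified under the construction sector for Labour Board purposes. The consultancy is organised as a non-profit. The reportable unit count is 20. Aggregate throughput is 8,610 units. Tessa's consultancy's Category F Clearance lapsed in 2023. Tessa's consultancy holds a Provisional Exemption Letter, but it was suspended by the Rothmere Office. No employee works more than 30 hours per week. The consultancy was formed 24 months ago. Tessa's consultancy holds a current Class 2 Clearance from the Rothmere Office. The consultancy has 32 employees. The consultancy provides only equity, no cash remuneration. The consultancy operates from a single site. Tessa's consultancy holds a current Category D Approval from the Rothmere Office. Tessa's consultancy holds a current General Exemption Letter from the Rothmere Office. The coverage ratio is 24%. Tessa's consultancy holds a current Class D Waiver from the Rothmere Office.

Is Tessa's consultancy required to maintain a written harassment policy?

Exception (a) requires that the registered capacity is less than 460 units; but the registered capacity is 480 units, not less than 460 units, so (a) is unavailable.
Exception (b)'s conditions are all satisfied: annual gross revenue is $251,000, less than the $253,000 limit; assessed value is $294,000, below the $308,000 limit; the business's age is 24 months, below the 27 months limit. But: (g) operates — a current Category D Approval is held. (h), which would lift (g), is not triggered — the baseline figure is 115, short of 118. So (b) is unavailable.
Exception (c) is satisfied on its face — aggregate throughput is 8,610 units, meeting the 8,270 units threshold; a current Small Employer Certificate is held; a current Provisional Approval is held. Considering the limiting provisions: (i) would limit (c) — a current Class D Waiver is held — but (j) sets (i) aside: (j) operates — a current General Exemption Letter is held. (k) is triggered (the consultancy is classified under the construction sector), but is displaced by (l): (l) operates against (k): the coverage ratio is 24%, under the 28% limit. (m) is inapplicable (no employee exceeds 30 hours/week), so (l) stands. (c) remains available.
Exception (d) fails — the reportable unit count is 20, not under 20.
Exception (e) fails — some employees are paid on commission.

No — exception (c) applies; Tessa's consultancy is not required to maintain a written harassment policy.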